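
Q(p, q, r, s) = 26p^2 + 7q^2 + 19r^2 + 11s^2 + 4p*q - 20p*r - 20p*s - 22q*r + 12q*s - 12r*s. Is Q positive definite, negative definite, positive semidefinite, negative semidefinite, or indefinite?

indefinite

The symmetric matrix is A = [[26, 2, -10, -10], [2, 7, -11, 6], [-10, -11, 19, -6], [-10, 6, -6, 11]].
Congruent diagonalization of A (simultaneous row and column reduction) yields pivots 26, 89/13, -12/89, 1.
Counting signs: 3 positive, 1 negative.
Hence Q is indefinite.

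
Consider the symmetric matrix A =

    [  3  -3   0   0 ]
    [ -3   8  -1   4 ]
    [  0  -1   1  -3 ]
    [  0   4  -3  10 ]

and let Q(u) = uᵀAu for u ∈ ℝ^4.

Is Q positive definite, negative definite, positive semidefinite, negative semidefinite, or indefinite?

positive definite

Row-reducing A symmetrically gives the diagonal entries 3, 5, 4/5, 3/4.
That gives 4 positive pivots.
Hence Q is positive definite.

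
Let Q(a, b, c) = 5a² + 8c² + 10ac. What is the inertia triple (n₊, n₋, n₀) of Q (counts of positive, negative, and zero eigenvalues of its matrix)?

(2, 0, 1)

The associated matrix is A = [[5, 0, 5], [0, 0, 0], [5, 0, 8]].
Symmetric row and column elimination reduces A to a congruent diagonal form with pivots 5, 0, 3.
So there are 2 positive, 1 zero pivots.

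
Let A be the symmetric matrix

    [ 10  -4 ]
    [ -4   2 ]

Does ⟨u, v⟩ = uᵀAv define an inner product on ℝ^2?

Leading principal minors: Δ_1 = 10, Δ_2 = 4.
All leading principal minors are positive, so by Sylvester's criterion Q is positive definite.
⟨·,·⟩ is an inner product exactly when A is positive definite.

yes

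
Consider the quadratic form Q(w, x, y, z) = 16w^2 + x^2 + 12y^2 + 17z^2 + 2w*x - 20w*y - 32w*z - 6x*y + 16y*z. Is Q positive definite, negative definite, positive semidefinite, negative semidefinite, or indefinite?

indefinite

The associated matrix is A = [[16, 1, -10, -16], [1, 1, -3, 0], [-10, -3, 12, 8], [-16, 0, 8, 17]].
Congruent diagonalization of A (simultaneous row and column reduction) yields pivots 16, 15/16, -4/15, 1.
Counting signs: 3 positive, 1 negative.
Hence Q is indefinite.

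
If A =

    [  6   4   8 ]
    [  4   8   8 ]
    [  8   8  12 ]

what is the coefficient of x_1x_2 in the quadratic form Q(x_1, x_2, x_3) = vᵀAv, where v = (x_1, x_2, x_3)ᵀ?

8

The coefficient of x_1x_2 is A[1,2] + A[2,1] = 2·4 = 8.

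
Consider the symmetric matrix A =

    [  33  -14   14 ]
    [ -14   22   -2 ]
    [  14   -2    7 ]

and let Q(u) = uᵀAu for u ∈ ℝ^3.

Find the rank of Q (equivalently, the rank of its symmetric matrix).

Symmetric row and column elimination reduces A to a congruent diagonal form with pivots 33, 530/33, 5/53.
So there are 3 positive pivots.
The rank is the number of nonzero pivots: 3.

3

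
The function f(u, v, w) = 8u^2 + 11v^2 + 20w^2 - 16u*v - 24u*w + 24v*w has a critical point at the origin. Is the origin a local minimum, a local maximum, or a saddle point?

The Hessian at the origin is H = [[16, -16, -24], [-16, 22, 24], [-24, 24, 40]].
An LDLᵀ factorisation of H has diagonal entries 16, 6, 4.
Counting signs: 3 positive.
H is positive definite, so the origin is a strict local minimum.

local minimum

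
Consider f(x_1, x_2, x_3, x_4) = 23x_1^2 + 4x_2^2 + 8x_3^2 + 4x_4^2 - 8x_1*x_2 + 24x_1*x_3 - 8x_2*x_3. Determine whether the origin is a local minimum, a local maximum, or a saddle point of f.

The Hessian at the origin is H = [[46, -8, 24, 0], [-8, 8, -8, 0], [24, -8, 16, 0], [0, 0, 0, 8]].
Row-reducing H symmetrically gives the diagonal entries 46, 152/23, 24/19, 8.
That gives 4 positive pivots.
H is positive definite, so the origin is a strict local minimum.

local minimum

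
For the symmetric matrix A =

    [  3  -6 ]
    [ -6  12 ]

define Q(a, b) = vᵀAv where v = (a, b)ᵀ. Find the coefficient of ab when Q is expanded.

The coefficient of ab is A[1,2] + A[2,1] = 2·(-6) = -12.

-12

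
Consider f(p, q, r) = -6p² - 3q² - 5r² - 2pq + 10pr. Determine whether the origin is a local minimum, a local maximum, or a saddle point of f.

The Hessian at the origin is H = [[-12, -2, 10], [-2, -6, 0], [10, 0, -10]].
Applying the same elementary operations to the rows and columns of H produces a congruent diagonal matrix with entries -12, -17/3, -20/17.
That gives 3 negative pivots.
H is negative definite, so the origin is a strict local maximum.

local maximum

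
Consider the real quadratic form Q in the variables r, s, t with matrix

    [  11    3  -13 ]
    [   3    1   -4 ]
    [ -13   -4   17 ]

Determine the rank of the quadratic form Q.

Congruent diagonalization of A (simultaneous row and column reduction) yields pivots 11, 2/11, 1/2.
So there are 3 positive pivots.
The rank is the number of nonzero pivots: 3.

3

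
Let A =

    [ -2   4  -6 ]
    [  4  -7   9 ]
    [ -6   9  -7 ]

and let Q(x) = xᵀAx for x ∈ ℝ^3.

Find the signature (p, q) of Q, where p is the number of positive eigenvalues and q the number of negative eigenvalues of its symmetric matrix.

An LDLᵀ factorisation of A has diagonal entries -2, 1, 2.
So there are 2 positive, 1 negative pivots.

(2, 1)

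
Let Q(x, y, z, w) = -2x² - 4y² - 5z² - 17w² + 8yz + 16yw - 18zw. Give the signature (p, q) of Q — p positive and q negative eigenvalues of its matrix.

Write A = [[-2, 0, 0, 0], [0, -4, 4, 8], [0, 4, -5, -9], [0, 8, -9, -17]].
Congruent diagonalization of A (simultaneous row and column reduction) yields pivots -2, -4, -1, 0.
Counting signs: 3 negative, 1 zero.

(0, 3)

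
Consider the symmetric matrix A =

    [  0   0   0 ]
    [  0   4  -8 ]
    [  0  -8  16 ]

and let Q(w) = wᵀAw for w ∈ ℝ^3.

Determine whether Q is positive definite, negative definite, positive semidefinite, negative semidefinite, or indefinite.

positive semidefinite

Congruent diagonalization of A (simultaneous row and column reduction) yields pivots 0, 4, 0.
Counting signs: 1 positive, 2 zero.
Hence Q is positive semidefinite.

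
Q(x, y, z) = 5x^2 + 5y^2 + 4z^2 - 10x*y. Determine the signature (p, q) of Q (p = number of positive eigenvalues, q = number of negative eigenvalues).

The associated matrix is A = [[5, -5, 0], [-5, 5, 0], [0, 0, 4]].
Symmetric row and column elimination reduces A to a congruent diagonal form with pivots 5, 0, 4.
Counting signs: 2 positive, 1 zero.

(2, 0)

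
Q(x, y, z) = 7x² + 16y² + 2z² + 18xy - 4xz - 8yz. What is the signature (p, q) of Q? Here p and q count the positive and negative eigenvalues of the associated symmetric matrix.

(3, 0)

Write A = [[7, 9, -2], [9, 16, -4], [-2, -4, 2]].
Applying the same elementary operations to the rows and columns of A produces a congruent diagonal matrix with entries 7, 31/7, 30/31.
That gives 3 positive pivots.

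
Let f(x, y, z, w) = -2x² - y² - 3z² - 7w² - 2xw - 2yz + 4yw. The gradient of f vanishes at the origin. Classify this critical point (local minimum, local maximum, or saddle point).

local maximum

The Hessian at the origin is H = [[-4, 0, 0, -2], [0, -2, -2, 4], [0, -2, -6, 0], [-2, 4, 0, -14]].
An LDLᵀ factorisation of H has diagonal entries -4, -2, -4, -1.
So there are 4 negative pivots.
H is negative definite, so the origin is a strict local maximum.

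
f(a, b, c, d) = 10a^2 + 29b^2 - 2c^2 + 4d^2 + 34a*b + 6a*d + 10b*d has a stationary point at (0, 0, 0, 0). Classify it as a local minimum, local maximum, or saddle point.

saddle point

The Hessian at the origin is H = [[20, 34, 0, 6], [34, 58, 0, 10], [0, 0, -4, 0], [6, 10, 0, 8]].
Row-reducing H symmetrically gives the diagonal entries 20, 1/5, -4, 6.
So there are 3 positive, 1 negative pivots.
H is indefinite, so the origin is a saddle point.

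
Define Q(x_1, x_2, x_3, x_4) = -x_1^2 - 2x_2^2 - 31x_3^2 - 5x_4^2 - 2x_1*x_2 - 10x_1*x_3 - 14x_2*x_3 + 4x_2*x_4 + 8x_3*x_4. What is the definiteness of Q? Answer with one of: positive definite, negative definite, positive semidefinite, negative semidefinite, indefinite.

negative definite

Write A = [[-1, -1, -5, 0], [-1, -2, -7, 2], [-5, -7, -31, 4], [0, 2, 4, -5]].
Row-reducing A symmetrically gives the diagonal entries -1, -1, -2, -1.
That gives 4 negative pivots.
Hence Q is negative definite.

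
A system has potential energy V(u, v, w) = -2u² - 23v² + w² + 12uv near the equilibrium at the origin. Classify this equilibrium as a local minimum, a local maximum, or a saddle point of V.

saddle point

The Hessian at the origin is H = [[-4, 12, 0], [12, -46, 0], [0, 0, 2]].
Row-reducing H symmetrically gives the diagonal entries -4, -10, 2.
Counting signs: 1 positive, 2 negative.
H is indefinite, so the origin is a saddle point.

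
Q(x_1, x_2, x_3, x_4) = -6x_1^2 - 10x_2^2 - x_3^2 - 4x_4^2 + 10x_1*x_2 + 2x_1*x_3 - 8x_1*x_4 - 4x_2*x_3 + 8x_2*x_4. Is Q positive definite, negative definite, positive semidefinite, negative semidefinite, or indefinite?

negative definite

The symmetric matrix of Q is A = [[-6, 5, 1, -4], [5, -10, -2, 4], [1, -2, -1, 0], [-4, 4, 0, -4]].
Leading principal minors: Δ_1 = -6, Δ_2 = 35, Δ_3 = -21, Δ_4 = 4.
The signs alternate starting with Δ_1 < 0, so by Sylvester's criterion Q is negative definite.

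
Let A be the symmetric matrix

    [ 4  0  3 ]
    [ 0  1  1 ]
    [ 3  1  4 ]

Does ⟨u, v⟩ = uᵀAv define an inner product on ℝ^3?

yes

Leading principal minors: Δ_1 = 4, Δ_2 = 4, Δ_3 = 3.
All leading principal minors are positive, so by Sylvester's criterion Q is positive definite.
⟨·,·⟩ is an inner product exactly when A is positive definite.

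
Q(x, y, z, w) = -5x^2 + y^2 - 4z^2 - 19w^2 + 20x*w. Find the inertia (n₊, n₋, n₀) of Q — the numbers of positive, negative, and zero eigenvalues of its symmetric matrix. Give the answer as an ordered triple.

(2, 2, 0)

The symmetric matrix is A = [[-5, 0, 0, 10], [0, 1, 0, 0], [0, 0, -4, 0], [10, 0, 0, -19]].
Applying the same elementary operations to the rows and columns of A produces a congruent diagonal matrix with entries -5, 1, -4, 1.
That gives 2 positive, 2 negative pivots.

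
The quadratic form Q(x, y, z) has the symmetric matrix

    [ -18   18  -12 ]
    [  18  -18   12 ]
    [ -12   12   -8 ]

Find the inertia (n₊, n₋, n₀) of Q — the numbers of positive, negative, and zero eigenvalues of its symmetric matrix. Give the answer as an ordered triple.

Row-reducing A symmetrically gives the diagonal entries -18, 0, 0.
Counting signs: 1 negative, 2 zero.

(0, 1, 2)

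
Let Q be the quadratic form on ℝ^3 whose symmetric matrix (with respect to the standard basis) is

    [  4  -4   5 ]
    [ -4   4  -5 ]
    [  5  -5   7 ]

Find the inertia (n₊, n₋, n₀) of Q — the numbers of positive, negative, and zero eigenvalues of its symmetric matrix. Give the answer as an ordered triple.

(2, 0, 1)

Row-reducing A symmetrically gives the diagonal entries 4, 0, 3/4.
Counting signs: 2 positive, 1 zero.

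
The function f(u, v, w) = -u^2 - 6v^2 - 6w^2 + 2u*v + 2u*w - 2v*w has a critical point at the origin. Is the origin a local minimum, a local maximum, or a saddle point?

The Hessian at the origin is H = [[-2, 2, 2], [2, -12, -2], [2, -2, -12]].
Symmetric row and column elimination reduces H to a congruent diagonal form with pivots -2, -10, -10.
That gives 3 negative pivots.
H is negative definite, so the origin is a strict local maximum.

local maximum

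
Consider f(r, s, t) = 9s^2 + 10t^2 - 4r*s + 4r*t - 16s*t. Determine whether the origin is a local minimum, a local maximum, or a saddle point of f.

The Hessian at the origin is H = [[0, -4, 4], [-4, 18, -16], [4, -16, 20]].
H is indefinite, so the origin is a saddle point.

saddle point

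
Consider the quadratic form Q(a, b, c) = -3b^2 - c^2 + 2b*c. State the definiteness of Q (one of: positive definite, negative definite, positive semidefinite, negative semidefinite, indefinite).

The symmetric matrix is A = [[0, 0, 0], [0, -3, 1], [0, 1, -1]].
Row-reducing A symmetrically gives the diagonal entries 0, -3, -2/3.
That gives 2 negative, 1 zero pivots.
Hence Q is negative semidefinite.

negative semidefinite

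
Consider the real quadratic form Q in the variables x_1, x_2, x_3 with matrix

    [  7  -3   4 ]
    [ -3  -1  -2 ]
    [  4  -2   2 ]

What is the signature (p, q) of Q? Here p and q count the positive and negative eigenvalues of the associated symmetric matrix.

Congruent diagonalization of A (simultaneous row and column reduction) yields pivots 7, -16/7, -1/4.
So there are 1 positive, 2 negative pivots.

(1, 2)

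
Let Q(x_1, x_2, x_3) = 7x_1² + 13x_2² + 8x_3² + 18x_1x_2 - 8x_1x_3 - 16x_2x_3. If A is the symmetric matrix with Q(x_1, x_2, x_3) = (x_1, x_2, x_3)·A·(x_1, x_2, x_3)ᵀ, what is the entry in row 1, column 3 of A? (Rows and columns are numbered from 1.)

The coefficient of x_1·x_3 in Q is -8. For a symmetric A this equals A[1,3] + A[3,1] = 2·A[1,3].
So A[1,3] = -8/2 = -4.

-4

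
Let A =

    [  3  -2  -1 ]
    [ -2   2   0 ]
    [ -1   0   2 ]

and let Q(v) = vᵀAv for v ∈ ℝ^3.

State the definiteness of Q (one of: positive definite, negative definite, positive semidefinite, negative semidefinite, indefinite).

positive definite

Leading principal minors: Δ_1 = 3, Δ_2 = 2, Δ_3 = 2.
All leading principal minors are positive, so by Sylvester's criterion Q is positive definite.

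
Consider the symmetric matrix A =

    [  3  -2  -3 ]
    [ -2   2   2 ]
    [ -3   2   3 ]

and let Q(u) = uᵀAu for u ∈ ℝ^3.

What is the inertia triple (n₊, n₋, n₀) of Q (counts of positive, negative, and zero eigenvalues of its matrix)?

(2, 0, 1)

Row-reducing A symmetrically gives the diagonal entries 3, 2/3, 0.
Counting signs: 2 positive, 1 zero.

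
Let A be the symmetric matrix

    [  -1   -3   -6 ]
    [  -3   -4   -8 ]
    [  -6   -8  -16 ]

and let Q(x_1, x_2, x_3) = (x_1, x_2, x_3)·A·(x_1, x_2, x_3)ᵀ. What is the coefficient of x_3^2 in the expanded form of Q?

The coefficient of x_3^2 is the diagonal entry A[3,3] = -16.

-16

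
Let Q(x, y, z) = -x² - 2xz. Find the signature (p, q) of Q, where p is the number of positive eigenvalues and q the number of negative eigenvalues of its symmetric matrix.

Write A = [[-1, 0, -1], [0, 0, 0], [-1, 0, 0]].
Symmetric row and column elimination reduces A to a congruent diagonal form with pivots -1, 0, 1.
Counting signs: 1 positive, 1 negative, 1 zero.

(1, 1)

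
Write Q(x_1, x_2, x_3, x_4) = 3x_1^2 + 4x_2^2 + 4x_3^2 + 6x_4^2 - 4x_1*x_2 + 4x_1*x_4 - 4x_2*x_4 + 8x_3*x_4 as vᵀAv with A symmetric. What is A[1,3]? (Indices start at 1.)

0

The coefficient of x_1·x_3 in Q is 0. For a symmetric A this equals A[1,3] + A[3,1] = 2·A[1,3].
So A[1,3] = 0/2 = 0.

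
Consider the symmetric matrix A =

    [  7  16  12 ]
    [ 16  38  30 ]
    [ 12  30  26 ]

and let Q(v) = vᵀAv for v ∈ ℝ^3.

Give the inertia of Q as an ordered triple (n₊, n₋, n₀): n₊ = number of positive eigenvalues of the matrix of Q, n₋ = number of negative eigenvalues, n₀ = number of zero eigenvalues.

(3, 0, 0)

Congruent diagonalization of A (simultaneous row and column reduction) yields pivots 7, 10/7, 4/5.
So there are 3 positive pivots.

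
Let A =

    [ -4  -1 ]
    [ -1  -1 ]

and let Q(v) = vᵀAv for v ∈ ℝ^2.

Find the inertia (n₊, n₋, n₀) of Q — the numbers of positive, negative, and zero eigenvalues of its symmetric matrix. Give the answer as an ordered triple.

Congruent diagonalization of A (simultaneous row and column reduction) yields pivots -4, -3/4.
That gives 2 negative pivots.

(0, 2, 0)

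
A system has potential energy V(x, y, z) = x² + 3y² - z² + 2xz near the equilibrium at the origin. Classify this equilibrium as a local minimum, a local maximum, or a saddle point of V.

saddle point

The Hessian at the origin is H = [[2, 0, 2], [0, 6, 0], [2, 0, -2]].
Applying the same elementary operations to the rows and columns of H produces a congruent diagonal matrix with entries 2, 6, -4.
Counting signs: 2 positive, 1 negative.
H is indefinite, so the origin is a saddle point.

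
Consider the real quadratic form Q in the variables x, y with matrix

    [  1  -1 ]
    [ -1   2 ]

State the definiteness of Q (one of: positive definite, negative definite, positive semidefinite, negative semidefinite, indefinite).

positive definite

For the 2×2 matrix [[1, -1], [-1, 2]]: det = 1·2 − (-1)² = 1, trace = 3.
det > 0 so both eigenvalues share the sign of the trace; trace = 3 > 0 ⇒ both positive.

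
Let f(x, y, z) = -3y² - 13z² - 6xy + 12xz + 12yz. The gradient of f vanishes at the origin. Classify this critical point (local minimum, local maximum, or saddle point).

saddle point

The Hessian at the origin is H = [[0, -6, 12], [-6, -6, 12], [12, 12, -26]].
H is indefinite, so the origin is a saddle point.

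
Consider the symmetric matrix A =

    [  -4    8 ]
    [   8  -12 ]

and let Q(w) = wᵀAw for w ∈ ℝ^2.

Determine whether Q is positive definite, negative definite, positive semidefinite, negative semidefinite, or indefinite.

indefinite

For the 2×2 matrix [[-4, 8], [8, -12]]: det = -4·-12 − (8)² = -16, trace = -16.
det < 0 so the eigenvalues have opposite signs; the form is indefinite.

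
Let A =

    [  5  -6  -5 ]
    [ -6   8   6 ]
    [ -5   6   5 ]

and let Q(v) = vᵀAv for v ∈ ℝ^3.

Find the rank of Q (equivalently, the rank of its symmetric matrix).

2

Row-reducing A symmetrically gives the diagonal entries 5, 4/5, 0.
Counting signs: 2 positive, 1 zero.
The rank is the number of nonzero pivots: 2.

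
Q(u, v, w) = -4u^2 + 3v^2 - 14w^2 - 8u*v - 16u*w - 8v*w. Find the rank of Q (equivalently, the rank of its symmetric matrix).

Write A = [[-4, -4, -8], [-4, 3, -4], [-8, -4, -14]].
Congruent diagonalization of A (simultaneous row and column reduction) yields pivots -4, 7, -2/7.
Counting signs: 1 positive, 2 negative.
The rank is the number of nonzero pivots: 3.

3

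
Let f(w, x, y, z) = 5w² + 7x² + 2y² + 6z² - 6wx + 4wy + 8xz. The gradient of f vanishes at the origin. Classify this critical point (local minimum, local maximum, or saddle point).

local minimum

The Hessian at the origin is H = [[10, -6, 4, 0], [-6, 14, 0, 8], [4, 0, 4, 0], [0, 8, 0, 12]].
Congruent diagonalization of H (simultaneous row and column reduction) yields pivots 10, 52/5, 24/13, 4.
Counting signs: 4 positive.
H is positive definite, so the origin is a strict local minimum.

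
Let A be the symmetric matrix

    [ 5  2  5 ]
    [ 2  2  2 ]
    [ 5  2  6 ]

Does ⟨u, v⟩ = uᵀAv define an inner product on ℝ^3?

yes

Leading principal minors: Δ_1 = 5, Δ_2 = 6, Δ_3 = 6.
All leading principal minors are positive, so by Sylvester's criterion Q is positive definite.
⟨·,·⟩ is an inner product exactly when A is positive definite.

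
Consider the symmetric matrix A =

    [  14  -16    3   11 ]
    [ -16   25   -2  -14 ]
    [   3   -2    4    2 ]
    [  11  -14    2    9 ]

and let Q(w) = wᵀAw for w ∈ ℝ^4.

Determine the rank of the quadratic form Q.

Row-reducing A symmetrically gives the diagonal entries 14, 47/7, 287/94, 15/287.
So there are 4 positive pivots.
The rank is the number of nonzero pivots: 4.

4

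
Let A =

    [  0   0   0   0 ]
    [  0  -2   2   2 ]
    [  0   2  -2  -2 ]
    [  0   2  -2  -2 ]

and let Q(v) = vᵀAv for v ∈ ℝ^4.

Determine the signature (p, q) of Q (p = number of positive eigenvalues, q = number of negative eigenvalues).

(0, 1)

Symmetric row and column elimination reduces A to a congruent diagonal form with pivots 0, -2, 0, 0.
Counting signs: 1 negative, 3 zero.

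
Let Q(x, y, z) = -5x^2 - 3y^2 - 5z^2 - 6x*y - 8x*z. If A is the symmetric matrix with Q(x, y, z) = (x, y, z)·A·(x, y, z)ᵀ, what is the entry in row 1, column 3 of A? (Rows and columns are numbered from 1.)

The coefficient of x·z in Q is -8. For a symmetric A this equals A[1,3] + A[3,1] = 2·A[1,3].
So A[1,3] = -8/2 = -4.

-4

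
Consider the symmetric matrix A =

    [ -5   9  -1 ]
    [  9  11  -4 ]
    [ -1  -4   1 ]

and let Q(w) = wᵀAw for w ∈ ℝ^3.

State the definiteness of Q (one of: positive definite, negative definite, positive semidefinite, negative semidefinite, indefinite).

Applying the same elementary operations to the rows and columns of A produces a congruent diagonal matrix with entries -5, 136/5, -5/136.
So there are 1 positive, 2 negative pivots.
Hence Q is indefinite.

indefinite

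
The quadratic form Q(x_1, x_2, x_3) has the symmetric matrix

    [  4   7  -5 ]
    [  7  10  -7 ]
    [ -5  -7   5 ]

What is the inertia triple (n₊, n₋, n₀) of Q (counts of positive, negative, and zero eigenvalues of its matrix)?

(2, 1, 0)

An LDLᵀ factorisation of A has diagonal entries 4, -9/4, 1/9.
That gives 2 positive, 1 negative pivots.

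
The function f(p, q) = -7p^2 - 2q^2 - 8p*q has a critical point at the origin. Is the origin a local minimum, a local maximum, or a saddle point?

saddle point

The Hessian at the origin is H = [[-14, -8], [-8, -4]].
det H = -14·-4 − (-8)² = -8 < 0, so H is indefinite.
Therefore the origin is a saddle point.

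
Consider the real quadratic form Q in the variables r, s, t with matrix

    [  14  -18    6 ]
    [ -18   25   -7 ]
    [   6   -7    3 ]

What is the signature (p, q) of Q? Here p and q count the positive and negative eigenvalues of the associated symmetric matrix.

Symmetric row and column elimination reduces A to a congruent diagonal form with pivots 14, 13/7, 2/13.
Counting signs: 3 positive.

(3, 0)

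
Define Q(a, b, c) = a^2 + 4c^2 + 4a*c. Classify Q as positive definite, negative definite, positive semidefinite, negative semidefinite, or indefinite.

positive semidefinite

The symmetric matrix is A = [[1, 0, 2], [0, 0, 0], [2, 0, 4]].
Congruent diagonalization of A (simultaneous row and column reduction) yields pivots 1, 0, 0.
That gives 1 positive, 2 zero pivots.
Hence Q is positive semidefinite.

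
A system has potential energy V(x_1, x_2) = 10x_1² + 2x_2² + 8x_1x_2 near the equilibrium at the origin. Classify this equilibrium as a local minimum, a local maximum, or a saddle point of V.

The Hessian at the origin is H = [[20, 8], [8, 4]].
det H = 20·4 − (8)² = 16 > 0 and H[1,1] = 20 > 0, so H is positive definite.
Therefore the origin is a local minimum.

local minimum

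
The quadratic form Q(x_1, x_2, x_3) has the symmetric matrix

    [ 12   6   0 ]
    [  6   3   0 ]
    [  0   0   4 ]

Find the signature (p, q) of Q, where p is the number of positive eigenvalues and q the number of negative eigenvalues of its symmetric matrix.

Applying the same elementary operations to the rows and columns of A produces a congruent diagonal matrix with entries 12, 0, 4.
Counting signs: 2 positive, 1 zero.

(2, 0)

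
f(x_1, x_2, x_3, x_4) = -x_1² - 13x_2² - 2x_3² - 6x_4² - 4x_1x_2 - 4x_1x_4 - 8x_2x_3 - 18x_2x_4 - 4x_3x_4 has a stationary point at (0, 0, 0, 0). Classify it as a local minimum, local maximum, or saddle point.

saddle point

The Hessian at the origin is H = [[-2, -4, 0, -4], [-4, -26, -8, -18], [0, -8, -4, -4], [-4, -18, -4, -12]].
An LDLᵀ factorisation of H has diagonal entries -2, -18, -4/9, 2.
Counting signs: 1 positive, 3 negative.
H is indefinite, so the origin is a saddle point.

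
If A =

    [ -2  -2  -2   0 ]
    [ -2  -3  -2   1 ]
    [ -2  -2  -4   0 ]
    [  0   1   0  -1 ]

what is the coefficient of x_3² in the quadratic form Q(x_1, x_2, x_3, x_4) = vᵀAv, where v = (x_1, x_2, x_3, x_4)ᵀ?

The coefficient of x_3² is the diagonal entry A[3,3] = -4.

-4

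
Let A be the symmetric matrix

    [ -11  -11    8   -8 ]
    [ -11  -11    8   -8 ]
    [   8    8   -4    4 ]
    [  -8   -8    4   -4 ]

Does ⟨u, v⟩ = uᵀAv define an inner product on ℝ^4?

Applying the same elementary operations to the rows and columns of A produces a congruent diagonal matrix with entries -11, 0, 20/11, 0.
Counting signs: 1 positive, 1 negative, 2 zero.
Hence Q is indefinite.
⟨·,·⟩ is an inner product exactly when A is positive definite.

no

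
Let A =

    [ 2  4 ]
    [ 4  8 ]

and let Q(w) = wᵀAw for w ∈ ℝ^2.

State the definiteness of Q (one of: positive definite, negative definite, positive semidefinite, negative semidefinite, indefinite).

positive semidefinite

Symmetric row and column elimination reduces A to a congruent diagonal form with pivots 2, 0.
Counting signs: 1 positive, 1 zero.
Hence Q is positive semidefinite.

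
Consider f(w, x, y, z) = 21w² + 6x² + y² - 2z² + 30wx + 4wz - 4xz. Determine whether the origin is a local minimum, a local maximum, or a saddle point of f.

saddle point

The Hessian at the origin is H = [[42, 30, 0, 4], [30, 12, 0, -4], [0, 0, 2, 0], [4, -4, 0, -4]].
Symmetric row and column elimination reduces H to a congruent diagonal form with pivots 42, -66/7, 2, 20/33.
That gives 3 positive, 1 negative pivots.
H is indefinite, so the origin is a saddle point.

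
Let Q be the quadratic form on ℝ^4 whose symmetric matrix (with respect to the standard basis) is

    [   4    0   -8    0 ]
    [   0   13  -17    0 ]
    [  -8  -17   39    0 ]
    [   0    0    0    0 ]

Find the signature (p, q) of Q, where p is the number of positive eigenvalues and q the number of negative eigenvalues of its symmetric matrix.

(3, 0)

Row-reducing A symmetrically gives the diagonal entries 4, 13, 10/13, 0.
That gives 3 positive, 1 zero pivots.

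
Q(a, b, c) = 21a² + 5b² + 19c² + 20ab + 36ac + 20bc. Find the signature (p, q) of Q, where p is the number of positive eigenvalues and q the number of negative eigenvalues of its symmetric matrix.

The associated matrix is A = [[21, 10, 18], [10, 5, 10], [18, 10, 19]].
An LDLᵀ factorisation of A has diagonal entries 21, 5/21, -5.
That gives 2 positive, 1 negative pivots.

(2, 1)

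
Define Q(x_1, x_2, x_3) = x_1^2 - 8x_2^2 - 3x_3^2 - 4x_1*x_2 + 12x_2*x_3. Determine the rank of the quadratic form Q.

2

The symmetric matrix is A = [[1, -2, 0], [-2, -8, 6], [0, 6, -3]].
Row-reducing A symmetrically gives the diagonal entries 1, -12, 0.
That gives 1 positive, 1 negative, 1 zero pivots.
The rank is the number of nonzero pivots: 2.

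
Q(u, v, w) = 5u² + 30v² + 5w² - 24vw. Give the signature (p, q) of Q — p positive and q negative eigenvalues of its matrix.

Write A = [[5, 0, 0], [0, 30, -12], [0, -12, 5]].
Row-reducing A symmetrically gives the diagonal entries 5, 30, 1/5.
That gives 3 positive pivots.

(3, 0)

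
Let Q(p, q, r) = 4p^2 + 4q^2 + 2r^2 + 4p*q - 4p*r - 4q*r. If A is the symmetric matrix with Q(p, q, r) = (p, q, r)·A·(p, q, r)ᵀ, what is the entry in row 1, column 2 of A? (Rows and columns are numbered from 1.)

2

The coefficient of p·q in Q is 4. For a symmetric A this equals A[1,2] + A[2,1] = 2·A[1,2].
So A[1,2] = 4/2 = 2.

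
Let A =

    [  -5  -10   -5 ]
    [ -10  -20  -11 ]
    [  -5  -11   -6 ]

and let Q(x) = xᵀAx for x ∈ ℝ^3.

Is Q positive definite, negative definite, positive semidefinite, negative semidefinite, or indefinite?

A is congruent to a diagonal matrix with 1 positive, 2 negative and 0 zero entries, so Q is indefinite.

indefinite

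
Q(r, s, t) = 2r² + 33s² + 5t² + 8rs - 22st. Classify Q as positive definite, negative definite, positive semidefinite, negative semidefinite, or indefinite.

The symmetric matrix of Q is A = [[2, 4, 0], [4, 33, -11], [0, -11, 5]].
Leading principal minors: Δ_1 = 2, Δ_2 = 50, Δ_3 = 8.
All leading principal minors are positive, so by Sylvester's criterion Q is positive definite.

positive definite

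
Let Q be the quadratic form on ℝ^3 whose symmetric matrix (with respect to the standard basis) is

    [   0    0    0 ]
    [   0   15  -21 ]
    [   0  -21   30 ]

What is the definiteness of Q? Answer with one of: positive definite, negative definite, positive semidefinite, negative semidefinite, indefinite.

Applying the same elementary operations to the rows and columns of A produces a congruent diagonal matrix with entries 0, 15, 3/5.
That gives 2 positive, 1 zero pivots.
Hence Q is positive semidefinite.

positive semidefinite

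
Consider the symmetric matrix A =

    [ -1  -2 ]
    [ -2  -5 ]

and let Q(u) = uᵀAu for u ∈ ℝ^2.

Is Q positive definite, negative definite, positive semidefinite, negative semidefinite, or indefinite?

Row-reducing A symmetrically gives the diagonal entries -1, -1.
Counting signs: 2 negative.
Hence Q is negative definite.

negative definite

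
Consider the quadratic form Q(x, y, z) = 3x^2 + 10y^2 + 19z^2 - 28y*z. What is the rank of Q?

The associated matrix is A = [[3, 0, 0], [0, 10, -14], [0, -14, 19]].
Symmetric row and column elimination reduces A to a congruent diagonal form with pivots 3, 10, -3/5.
That gives 2 positive, 1 negative pivots.
The rank is the number of nonzero pivots: 3.

3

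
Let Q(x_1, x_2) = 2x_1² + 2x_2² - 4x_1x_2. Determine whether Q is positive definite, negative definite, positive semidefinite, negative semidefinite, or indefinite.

positive semidefinite

The symmetric matrix of Q is [[2, -2], [-2, 2]].
For the 2×2 matrix [[2, -2], [-2, 2]]: det = 2·2 − (-2)² = 0, trace = 4.
det = 0 so one eigenvalue is zero; the form is semidefinite with the sign of the trace.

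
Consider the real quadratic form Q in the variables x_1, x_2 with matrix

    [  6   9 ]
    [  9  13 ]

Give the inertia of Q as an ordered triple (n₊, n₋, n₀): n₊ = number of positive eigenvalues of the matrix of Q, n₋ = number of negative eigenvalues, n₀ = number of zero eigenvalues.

Applying the same elementary operations to the rows and columns of A produces a congruent diagonal matrix with entries 6, -1/2.
So there are 1 positive, 1 negative pivots.

(1, 1, 0)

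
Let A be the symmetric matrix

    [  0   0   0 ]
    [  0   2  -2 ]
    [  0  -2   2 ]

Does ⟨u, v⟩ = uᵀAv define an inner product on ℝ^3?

no

Applying the same elementary operations to the rows and columns of A produces a congruent diagonal matrix with entries 0, 2, 0.
That gives 1 positive, 2 zero pivots.
Hence Q is positive semidefinite.
⟨·,·⟩ is an inner product exactly when A is positive definite.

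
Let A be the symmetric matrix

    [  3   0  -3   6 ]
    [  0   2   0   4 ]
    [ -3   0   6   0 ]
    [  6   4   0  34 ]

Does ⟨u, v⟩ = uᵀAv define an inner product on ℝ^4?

Leading principal minors: Δ_1 = 3, Δ_2 = 6, Δ_3 = 18, Δ_4 = 36.
All leading principal minors are positive, so by Sylvester's criterion Q is positive definite.
⟨·,·⟩ is an inner product exactly when A is positive definite.

yes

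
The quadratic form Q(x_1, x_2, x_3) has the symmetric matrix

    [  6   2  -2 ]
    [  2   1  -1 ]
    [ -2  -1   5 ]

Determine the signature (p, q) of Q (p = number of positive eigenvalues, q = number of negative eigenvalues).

An LDLᵀ factorisation of A has diagonal entries 6, 1/3, 4.
That gives 3 positive pivots.

(3, 0)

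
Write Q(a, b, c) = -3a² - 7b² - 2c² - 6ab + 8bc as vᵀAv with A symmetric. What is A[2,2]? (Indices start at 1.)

-7

The coefficient of b² in Q is -7, and that is exactly A[2,2].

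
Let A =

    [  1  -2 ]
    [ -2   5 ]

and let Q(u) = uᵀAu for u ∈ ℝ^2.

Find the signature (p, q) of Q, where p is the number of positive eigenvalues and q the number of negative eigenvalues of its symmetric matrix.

(2, 0)

Row-reducing A symmetrically gives the diagonal entries 1, 1.
So there are 2 positive pivots.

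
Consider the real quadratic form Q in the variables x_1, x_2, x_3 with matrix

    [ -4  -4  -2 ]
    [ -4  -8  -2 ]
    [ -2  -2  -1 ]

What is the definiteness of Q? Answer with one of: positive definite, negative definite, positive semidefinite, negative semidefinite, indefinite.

Row-reducing A symmetrically gives the diagonal entries -4, -4, 0.
Counting signs: 2 negative, 1 zero.
Hence Q is negative semidefinite.

negative semidefinite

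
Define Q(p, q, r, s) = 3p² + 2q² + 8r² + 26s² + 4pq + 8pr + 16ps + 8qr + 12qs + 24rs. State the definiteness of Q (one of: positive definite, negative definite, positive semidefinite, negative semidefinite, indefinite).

positive semidefinite

The symmetric matrix is A = [[3, 2, 4, 8], [2, 2, 4, 6], [4, 4, 8, 12], [8, 6, 12, 26]].
Row-reducing A symmetrically gives the diagonal entries 3, 2/3, 0, 4.
Counting signs: 3 positive, 1 zero.
Hence Q is positive semidefinite.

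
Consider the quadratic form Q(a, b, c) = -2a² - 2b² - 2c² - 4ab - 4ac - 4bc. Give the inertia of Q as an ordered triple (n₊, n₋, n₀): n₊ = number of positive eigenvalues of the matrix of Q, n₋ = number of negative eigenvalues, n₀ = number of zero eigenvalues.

The symmetric matrix is A = [[-2, -2, -2], [-2, -2, -2], [-2, -2, -2]].
Row-reducing A symmetrically gives the diagonal entries -2, 0, 0.
That gives 1 negative, 2 zero pivots.

(0, 1, 2)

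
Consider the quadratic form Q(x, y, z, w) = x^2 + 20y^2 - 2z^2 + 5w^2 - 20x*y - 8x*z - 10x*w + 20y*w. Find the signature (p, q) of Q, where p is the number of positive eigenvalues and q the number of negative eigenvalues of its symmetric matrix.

The associated matrix is A = [[1, -10, -4, -5], [-10, 20, 0, 10], [-4, 0, -2, 0], [-5, 10, 0, 5]].
Row-reducing A symmetrically gives the diagonal entries 1, -80, 2, 0.
Counting signs: 2 positive, 1 negative, 1 zero.

(2, 1)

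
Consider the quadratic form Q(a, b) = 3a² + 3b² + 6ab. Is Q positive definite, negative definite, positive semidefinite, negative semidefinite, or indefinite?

The symmetric matrix of Q is [[3, 3], [3, 3]].
For the 2×2 matrix [[3, 3], [3, 3]]: det = 3·3 − (3)² = 0, trace = 6.
det = 0 so one eigenvalue is zero; the form is semidefinite with the sign of the trace.

positive semidefinite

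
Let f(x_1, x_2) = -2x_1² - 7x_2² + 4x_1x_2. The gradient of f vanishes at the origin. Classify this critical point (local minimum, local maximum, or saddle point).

local maximum

The Hessian at the origin is H = [[-4, 4], [4, -14]].
det H = -4·-14 − (4)² = 40 > 0 and H[1,1] = -4 < 0, so H is negative definite.
Therefore the origin is a local maximum.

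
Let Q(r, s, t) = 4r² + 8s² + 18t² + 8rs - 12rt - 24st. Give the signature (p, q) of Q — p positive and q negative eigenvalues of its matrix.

The associated matrix is A = [[4, 4, -6], [4, 8, -12], [-6, -12, 18]].
Row-reducing A symmetrically gives the diagonal entries 4, 4, 0.
So there are 2 positive, 1 zero pivots.

(2, 0)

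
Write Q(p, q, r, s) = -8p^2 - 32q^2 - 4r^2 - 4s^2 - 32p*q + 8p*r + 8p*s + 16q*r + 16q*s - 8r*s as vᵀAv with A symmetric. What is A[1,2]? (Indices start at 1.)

-16

The coefficient of p·q in Q is -32. For a symmetric A this equals A[1,2] + A[2,1] = 2·A[1,2].
So A[1,2] = -32/2 = -16.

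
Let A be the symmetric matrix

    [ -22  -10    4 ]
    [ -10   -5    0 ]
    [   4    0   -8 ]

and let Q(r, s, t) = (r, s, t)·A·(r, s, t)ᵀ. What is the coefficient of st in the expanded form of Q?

The coefficient of st is A[2,3] + A[3,2] = 2·0 = 0.

0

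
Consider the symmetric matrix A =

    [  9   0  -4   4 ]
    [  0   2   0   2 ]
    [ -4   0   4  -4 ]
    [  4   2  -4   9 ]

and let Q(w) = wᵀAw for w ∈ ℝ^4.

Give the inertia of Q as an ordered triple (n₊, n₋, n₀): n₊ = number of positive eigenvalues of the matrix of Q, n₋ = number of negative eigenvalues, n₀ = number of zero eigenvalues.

(4, 0, 0)

Applying the same elementary operations to the rows and columns of A produces a congruent diagonal matrix with entries 9, 2, 20/9, 3.
That gives 4 positive pivots.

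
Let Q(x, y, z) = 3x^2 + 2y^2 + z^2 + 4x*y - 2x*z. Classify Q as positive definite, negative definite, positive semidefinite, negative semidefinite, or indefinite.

Write A = [[3, 2, -1], [2, 2, 0], [-1, 0, 1]].
Applying the same elementary operations to the rows and columns of A produces a congruent diagonal matrix with entries 3, 2/3, 0.
So there are 2 positive, 1 zero pivots.
Hence Q is positive semidefinite.

positive semidefinite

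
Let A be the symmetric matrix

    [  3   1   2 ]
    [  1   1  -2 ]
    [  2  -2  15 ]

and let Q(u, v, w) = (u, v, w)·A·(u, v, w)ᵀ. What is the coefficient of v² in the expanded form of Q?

The coefficient of v² is the diagonal entry A[2,2] = 1.

1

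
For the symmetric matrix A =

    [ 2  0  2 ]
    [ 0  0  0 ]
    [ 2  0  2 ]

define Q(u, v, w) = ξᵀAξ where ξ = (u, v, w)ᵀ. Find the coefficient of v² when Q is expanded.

The coefficient of v² is the diagonal entry A[2,2] = 0.

0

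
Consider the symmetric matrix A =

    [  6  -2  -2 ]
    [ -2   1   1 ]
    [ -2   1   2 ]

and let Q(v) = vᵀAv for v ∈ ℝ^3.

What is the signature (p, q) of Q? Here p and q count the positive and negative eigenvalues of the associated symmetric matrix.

(3, 0)

Symmetric row and column elimination reduces A to a congruent diagonal form with pivots 6, 1/3, 1.
So there are 3 positive pivots.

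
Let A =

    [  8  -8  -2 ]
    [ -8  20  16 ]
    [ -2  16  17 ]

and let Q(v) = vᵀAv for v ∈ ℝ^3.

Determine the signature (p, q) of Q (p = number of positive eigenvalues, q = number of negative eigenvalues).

(3, 0)

Congruent diagonalization of A (simultaneous row and column reduction) yields pivots 8, 12, 1/6.
That gives 3 positive pivots.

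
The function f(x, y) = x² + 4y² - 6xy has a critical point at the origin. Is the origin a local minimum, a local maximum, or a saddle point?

The Hessian at the origin is H = [[2, -6], [-6, 8]].
det H = 2·8 − (-6)² = -20 < 0, so H is indefinite.
Therefore the origin is a saddle point.

saddle point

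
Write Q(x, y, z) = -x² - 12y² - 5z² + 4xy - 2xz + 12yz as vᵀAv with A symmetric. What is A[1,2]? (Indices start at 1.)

The coefficient of x·y in Q is 4. For a symmetric A this equals A[1,2] + A[2,1] = 2·A[1,2].
So A[1,2] = 4/2 = 2.

2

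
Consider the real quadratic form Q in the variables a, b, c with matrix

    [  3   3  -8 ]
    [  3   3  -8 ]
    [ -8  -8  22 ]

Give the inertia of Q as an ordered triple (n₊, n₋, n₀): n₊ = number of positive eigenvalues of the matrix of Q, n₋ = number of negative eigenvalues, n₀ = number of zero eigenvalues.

Row-reducing A symmetrically gives the diagonal entries 3, 0, 2/3.
So there are 2 positive, 1 zero pivots.

(2, 0, 1)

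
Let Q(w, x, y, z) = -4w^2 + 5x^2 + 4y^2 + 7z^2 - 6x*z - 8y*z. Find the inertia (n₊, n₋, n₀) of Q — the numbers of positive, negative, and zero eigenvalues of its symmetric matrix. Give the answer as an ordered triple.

(3, 1, 0)

The symmetric matrix is A = [[-4, 0, 0, 0], [0, 5, 0, -3], [0, 0, 4, -4], [0, -3, -4, 7]].
Applying the same elementary operations to the rows and columns of A produces a congruent diagonal matrix with entries -4, 5, 4, 6/5.
Counting signs: 3 positive, 1 negative.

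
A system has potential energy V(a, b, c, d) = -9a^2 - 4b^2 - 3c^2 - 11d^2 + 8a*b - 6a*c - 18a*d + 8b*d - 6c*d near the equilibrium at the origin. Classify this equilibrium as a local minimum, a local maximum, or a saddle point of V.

local maximum

The Hessian at the origin is H = [[-18, 8, -6, -18], [8, -8, 0, 8], [-6, 0, -6, -6], [-18, 8, -6, -22]].
Congruent diagonalization of H (simultaneous row and column reduction) yields pivots -18, -40/9, -12/5, -4.
So there are 4 negative pivots.
H is negative definite, so the origin is a strict local maximum.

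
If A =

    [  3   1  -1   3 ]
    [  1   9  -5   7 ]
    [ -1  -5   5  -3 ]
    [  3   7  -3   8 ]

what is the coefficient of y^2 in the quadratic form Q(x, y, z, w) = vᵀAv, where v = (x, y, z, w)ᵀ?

9

The coefficient of y^2 is the diagonal entry A[2,2] = 9.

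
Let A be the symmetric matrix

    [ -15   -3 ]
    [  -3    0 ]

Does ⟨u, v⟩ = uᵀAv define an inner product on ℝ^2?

For the 2×2 matrix [[-15, -3], [-3, 0]]: det = -15·0 − (-3)² = -9, trace = -15.
det < 0 so the eigenvalues have opposite signs; the form is indefinite.
⟨·,·⟩ is an inner product exactly when A is positive definite.

no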